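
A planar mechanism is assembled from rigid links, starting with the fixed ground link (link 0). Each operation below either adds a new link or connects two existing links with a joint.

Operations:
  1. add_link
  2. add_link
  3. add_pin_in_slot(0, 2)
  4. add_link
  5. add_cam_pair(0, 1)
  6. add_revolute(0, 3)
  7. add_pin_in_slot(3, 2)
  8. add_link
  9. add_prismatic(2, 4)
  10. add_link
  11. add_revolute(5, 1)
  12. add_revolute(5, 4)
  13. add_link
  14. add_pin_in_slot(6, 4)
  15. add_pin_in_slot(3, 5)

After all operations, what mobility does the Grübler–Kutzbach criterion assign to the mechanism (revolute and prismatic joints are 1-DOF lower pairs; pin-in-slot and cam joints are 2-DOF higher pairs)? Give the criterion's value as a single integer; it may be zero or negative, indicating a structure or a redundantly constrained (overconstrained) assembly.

M = 5

[1;0;0] (link 0 is ground)
L+ [2;0;0]
L+ [3;0;0]
PS(0,2)∈J2 [3;0;1]
L+ [4;0;1]
C(0,1)∈J2 [4;0;2]
R(0,3)∈J1 [4;1;2]
PS(3,2)∈J2 [4;1;3]
L+ [5;1;3]
P(2,4)∈J1 [5;2;3]
L+ [6;2;3]
R(5,1)∈J1 [6;3;3]
R(5,4)∈J1 [6;4;3]
L+ [7;4;3]
PS(6,4)∈J2 [7;4;4]
PS(3,5)∈J2 [7;4;5]
mobility = 18 − 8 − 5 = 5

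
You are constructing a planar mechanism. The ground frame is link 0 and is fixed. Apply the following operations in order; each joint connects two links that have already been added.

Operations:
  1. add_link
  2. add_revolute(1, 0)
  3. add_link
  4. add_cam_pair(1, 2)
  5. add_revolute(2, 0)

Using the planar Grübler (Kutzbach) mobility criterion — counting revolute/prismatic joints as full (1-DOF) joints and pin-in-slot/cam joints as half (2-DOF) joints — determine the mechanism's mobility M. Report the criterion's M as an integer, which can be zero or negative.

M = 1

(L,J1,J2)=(1,0,0); link0 fixed
link1: (2,0,0)
R 1-0 [J1]: (2,1,0)
link2: (3,1,0)
C 1-2 [J2]: (3,1,1)
R 2-0 [J1]: (3,2,1)
Grübler: 3·2 − 2·2 − 1 = 1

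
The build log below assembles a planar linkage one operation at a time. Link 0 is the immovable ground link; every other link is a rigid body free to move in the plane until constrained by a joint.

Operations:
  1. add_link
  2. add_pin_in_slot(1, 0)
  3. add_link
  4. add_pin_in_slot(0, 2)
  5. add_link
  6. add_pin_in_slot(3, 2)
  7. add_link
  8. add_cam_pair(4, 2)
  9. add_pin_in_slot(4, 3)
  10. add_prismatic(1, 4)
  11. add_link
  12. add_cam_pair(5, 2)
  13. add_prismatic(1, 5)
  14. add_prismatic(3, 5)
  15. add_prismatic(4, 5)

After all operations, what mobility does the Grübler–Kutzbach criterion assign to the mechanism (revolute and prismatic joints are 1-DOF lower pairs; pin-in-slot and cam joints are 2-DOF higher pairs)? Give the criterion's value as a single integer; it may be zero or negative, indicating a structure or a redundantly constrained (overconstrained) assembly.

ground; <1,0,0>
#1 <2,0,0>
PS:1↔0 J2 <2,0,1>
#2 <3,0,1>
PS:0↔2 J2 <3,0,2>
#3 <4,0,2>
PS:3↔2 J2 <4,0,3>
#4 <5,0,3>
C:4↔2 J2 <5,0,4>
PS:4↔3 J2 <5,0,5>
P:1↔4 J1 <5,1,5>
#5 <6,1,5>
C:5↔2 J2 <6,1,6>
P:1↔5 J1 <6,2,6>
P:3↔5 J1 <6,3,6>
P:4↔5 J1 <6,4,6>
3×5 − 2×4 − 1×6 = 1

M = 1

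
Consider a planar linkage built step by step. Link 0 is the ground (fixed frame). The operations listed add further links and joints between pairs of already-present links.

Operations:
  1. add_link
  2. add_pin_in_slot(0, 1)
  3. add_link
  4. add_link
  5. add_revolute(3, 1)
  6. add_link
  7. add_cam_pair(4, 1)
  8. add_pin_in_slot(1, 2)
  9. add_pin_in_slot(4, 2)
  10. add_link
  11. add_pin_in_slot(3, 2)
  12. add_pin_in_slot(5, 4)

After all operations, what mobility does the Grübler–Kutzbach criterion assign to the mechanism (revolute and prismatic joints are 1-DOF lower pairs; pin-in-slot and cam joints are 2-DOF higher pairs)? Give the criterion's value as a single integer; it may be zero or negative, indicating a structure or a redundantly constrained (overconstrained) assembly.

M = 7

ground; <1,0,0>
#1 <2,0,0>
PS:0↔1 J2 <2,0,1>
#2 <3,0,1>
#3 <4,0,1>
R:3↔1 J1 <4,1,1>
#4 <5,1,1>
C:4↔1 J2 <5,1,2>
PS:1↔2 J2 <5,1,3>
PS:4↔2 J2 <5,1,4>
#5 <6,1,4>
PS:3↔2 J2 <6,1,5>
PS:5↔4 J2 <6,1,6>
3×5 − 2×1 − 1×6 = 7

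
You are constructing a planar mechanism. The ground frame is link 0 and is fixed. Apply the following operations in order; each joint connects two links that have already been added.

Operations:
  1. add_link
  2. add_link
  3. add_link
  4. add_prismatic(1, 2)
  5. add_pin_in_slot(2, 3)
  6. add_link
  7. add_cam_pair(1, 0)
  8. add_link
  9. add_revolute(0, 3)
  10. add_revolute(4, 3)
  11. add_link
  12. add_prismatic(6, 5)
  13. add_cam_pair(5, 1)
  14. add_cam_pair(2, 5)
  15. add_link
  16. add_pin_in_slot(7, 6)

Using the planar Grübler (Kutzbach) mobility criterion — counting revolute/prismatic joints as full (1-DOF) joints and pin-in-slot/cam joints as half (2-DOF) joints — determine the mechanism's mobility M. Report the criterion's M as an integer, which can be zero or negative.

M = 8

link 0 = ground. State L|J1|J2 = 1|0|0
+link1  2|0|0
+link2  3|0|0
+link3  4|0|0
P(1,2) f=1→J1  4|1|0
PS(2,3) f=2→J2  4|1|1
+link4  5|1|1
C(1,0) f=2→J2  5|1|2
+link5  6|1|2
R(0,3) f=1→J1  6|2|2
R(4,3) f=1→J1  6|3|2
+link6  7|3|2
P(6,5) f=1→J1  7|4|2
C(5,1) f=2→J2  7|4|3
C(2,5) f=2→J2  7|4|4
+link7  8|4|4
PS(7,6) f=2→J2  8|4|5
M = 3(8−1)−2·4−5 = 21−8−5 = 8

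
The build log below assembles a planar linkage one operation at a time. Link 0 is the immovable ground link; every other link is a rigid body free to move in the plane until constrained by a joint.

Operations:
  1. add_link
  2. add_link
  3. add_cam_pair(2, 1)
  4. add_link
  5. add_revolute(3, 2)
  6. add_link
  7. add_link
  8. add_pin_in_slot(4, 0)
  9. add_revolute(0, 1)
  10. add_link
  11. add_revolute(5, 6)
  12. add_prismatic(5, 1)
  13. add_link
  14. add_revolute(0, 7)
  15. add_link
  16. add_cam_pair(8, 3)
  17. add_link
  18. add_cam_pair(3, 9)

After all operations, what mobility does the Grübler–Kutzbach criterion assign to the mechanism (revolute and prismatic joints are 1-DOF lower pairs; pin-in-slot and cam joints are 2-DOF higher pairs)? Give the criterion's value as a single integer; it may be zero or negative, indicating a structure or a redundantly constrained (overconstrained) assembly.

link 0 = ground. State L|J1|J2 = 1|0|0
+link1  2|0|0
+link2  3|0|0
C(2,1) f=2→J2  3|0|1
+link3  4|0|1
R(3,2) f=1→J1  4|1|1
+link4  5|1|1
+link5  6|1|1
PS(4,0) f=2→J2  6|1|2
R(0,1) f=1→J1  6|2|2
+link6  7|2|2
R(5,6) f=1→J1  7|3|2
P(5,1) f=1→J1  7|4|2
+link7  8|4|2
R(0,7) f=1→J1  8|5|2
+link8  9|5|2
C(8,3) f=2→J2  9|5|3
+link9  10|5|3
C(3,9) f=2→J2  10|5|4
M = 3(10−1)−2·5−4 = 27−10−4 = 13

M = 13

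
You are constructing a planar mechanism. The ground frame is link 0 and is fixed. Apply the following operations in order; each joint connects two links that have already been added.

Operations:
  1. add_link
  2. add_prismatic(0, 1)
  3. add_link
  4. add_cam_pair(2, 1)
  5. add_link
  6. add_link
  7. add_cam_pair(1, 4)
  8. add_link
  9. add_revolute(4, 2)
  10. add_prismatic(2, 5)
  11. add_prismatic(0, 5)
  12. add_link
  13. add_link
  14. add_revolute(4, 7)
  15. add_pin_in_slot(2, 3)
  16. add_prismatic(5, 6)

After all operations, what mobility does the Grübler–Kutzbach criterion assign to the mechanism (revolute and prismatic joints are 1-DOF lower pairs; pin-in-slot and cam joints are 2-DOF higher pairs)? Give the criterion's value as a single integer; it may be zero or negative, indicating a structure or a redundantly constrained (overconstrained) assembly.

[1;0;0] (link 0 is ground)
L+ [2;0;0]
P(0,1)∈J1 [2;1;0]
L+ [3;1;0]
C(2,1)∈J2 [3;1;1]
L+ [4;1;1]
L+ [5;1;1]
C(1,4)∈J2 [5;1;2]
L+ [6;1;2]
R(4,2)∈J1 [6;2;2]
P(2,5)∈J1 [6;3;2]
P(0,5)∈J1 [6;4;2]
L+ [7;4;2]
L+ [8;4;2]
R(4,7)∈J1 [8;5;2]
PS(2,3)∈J2 [8;5;3]
P(5,6)∈J1 [8;6;3]
mobility = 21 − 12 − 3 = 6

M = 6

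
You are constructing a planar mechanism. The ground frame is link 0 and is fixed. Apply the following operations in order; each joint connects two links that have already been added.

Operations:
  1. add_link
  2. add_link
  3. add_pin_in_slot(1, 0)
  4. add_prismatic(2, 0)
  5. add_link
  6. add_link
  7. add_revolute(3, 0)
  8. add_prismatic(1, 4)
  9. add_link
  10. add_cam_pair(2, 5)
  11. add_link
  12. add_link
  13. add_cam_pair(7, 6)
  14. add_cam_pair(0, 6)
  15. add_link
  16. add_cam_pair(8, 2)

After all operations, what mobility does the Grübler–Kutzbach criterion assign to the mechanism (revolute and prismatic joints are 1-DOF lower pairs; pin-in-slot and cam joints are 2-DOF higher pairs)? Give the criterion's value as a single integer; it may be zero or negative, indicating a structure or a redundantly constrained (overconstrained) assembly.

[1;0;0] (link 0 is ground)
L+ [2;0;0]
L+ [3;0;0]
PS(1,0)∈J2 [3;0;1]
P(2,0)∈J1 [3;1;1]
L+ [4;1;1]
L+ [5;1;1]
R(3,0)∈J1 [5;2;1]
P(1,4)∈J1 [5;3;1]
L+ [6;3;1]
C(2,5)∈J2 [6;3;2]
L+ [7;3;2]
L+ [8;3;2]
C(7,6)∈J2 [8;3;3]
C(0,6)∈J2 [8;3;4]
L+ [9;3;4]
C(8,2)∈J2 [9;3;5]
mobility = 24 − 6 − 5 = 13

M = 13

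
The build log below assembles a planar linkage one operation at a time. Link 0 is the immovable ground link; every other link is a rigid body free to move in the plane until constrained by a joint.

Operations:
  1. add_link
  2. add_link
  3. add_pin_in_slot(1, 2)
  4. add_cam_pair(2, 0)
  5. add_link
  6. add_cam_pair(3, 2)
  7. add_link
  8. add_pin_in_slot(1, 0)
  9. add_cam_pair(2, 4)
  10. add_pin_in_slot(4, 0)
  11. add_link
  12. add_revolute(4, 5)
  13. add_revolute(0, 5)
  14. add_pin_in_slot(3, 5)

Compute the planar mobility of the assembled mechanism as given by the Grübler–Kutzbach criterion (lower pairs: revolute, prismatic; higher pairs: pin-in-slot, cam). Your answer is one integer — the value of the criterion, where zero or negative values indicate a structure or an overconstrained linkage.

M = 4

L=1 J1=0 J2=0
add link → L=2 J1=0 J2=0
add link → L=3 J1=0 J2=0
PS@1,2 dof=2 J2 → L=3 J1=0 J2=1
C@2,0 dof=2 J2 → L=3 J1=0 J2=2
add link → L=4 J1=0 J2=2
C@3,2 dof=2 J2 → L=4 J1=0 J2=3
add link → L=5 J1=0 J2=3
PS@1,0 dof=2 J2 → L=5 J1=0 J2=4
C@2,4 dof=2 J2 → L=5 J1=0 J2=5
PS@4,0 dof=2 J2 → L=5 J1=0 J2=6
add link → L=6 J1=0 J2=6
R@4,5 dof=1 J1 → L=6 J1=1 J2=6
R@0,5 dof=1 J1 → L=6 J1=2 J2=6
PS@3,5 dof=2 J2 → L=6 J1=2 J2=7
M=3(L−1)−2J1−J2=3·5−2·2−7=4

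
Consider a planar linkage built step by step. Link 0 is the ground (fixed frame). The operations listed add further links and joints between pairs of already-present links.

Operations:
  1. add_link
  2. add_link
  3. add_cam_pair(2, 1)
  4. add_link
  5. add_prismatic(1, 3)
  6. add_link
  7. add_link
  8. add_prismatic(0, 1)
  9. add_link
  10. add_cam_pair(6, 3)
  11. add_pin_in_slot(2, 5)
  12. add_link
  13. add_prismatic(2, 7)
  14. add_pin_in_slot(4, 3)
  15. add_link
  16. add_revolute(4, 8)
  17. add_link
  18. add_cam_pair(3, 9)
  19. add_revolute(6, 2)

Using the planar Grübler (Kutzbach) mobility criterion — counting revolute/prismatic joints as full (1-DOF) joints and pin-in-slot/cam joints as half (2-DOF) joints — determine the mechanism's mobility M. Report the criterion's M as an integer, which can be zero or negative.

ground; <1,0,0>
#1 <2,0,0>
#2 <3,0,0>
C:2↔1 J2 <3,0,1>
#3 <4,0,1>
P:1↔3 J1 <4,1,1>
#4 <5,1,1>
#5 <6,1,1>
P:0↔1 J1 <6,2,1>
#6 <7,2,1>
C:6↔3 J2 <7,2,2>
PS:2↔5 J2 <7,2,3>
#7 <8,2,3>
P:2↔7 J1 <8,3,3>
PS:4↔3 J2 <8,3,4>
#8 <9,3,4>
R:4↔8 J1 <9,4,4>
#9 <10,4,4>
C:3↔9 J2 <10,4,5>
R:6↔2 J1 <10,5,5>
3×9 − 2×5 − 1×5 = 12

M = 12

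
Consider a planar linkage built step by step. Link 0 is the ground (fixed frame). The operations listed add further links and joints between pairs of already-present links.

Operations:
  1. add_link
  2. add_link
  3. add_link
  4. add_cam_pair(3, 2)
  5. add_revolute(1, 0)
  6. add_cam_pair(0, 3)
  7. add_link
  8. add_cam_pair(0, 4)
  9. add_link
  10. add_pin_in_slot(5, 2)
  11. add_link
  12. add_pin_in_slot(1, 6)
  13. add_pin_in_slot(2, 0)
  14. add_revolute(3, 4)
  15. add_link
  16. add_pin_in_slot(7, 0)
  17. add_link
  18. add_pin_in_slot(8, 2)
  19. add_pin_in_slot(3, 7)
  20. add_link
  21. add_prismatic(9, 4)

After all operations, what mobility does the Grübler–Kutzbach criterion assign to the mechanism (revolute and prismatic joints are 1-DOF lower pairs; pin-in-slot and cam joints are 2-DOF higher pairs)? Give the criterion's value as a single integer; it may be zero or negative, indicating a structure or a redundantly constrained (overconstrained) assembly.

M = 12

L=1 J1=0 J2=0
add link → L=2 J1=0 J2=0
add link → L=3 J1=0 J2=0
add link → L=4 J1=0 J2=0
C@3,2 dof=2 J2 → L=4 J1=0 J2=1
R@1,0 dof=1 J1 → L=4 J1=1 J2=1
C@0,3 dof=2 J2 → L=4 J1=1 J2=2
add link → L=5 J1=1 J2=2
C@0,4 dof=2 J2 → L=5 J1=1 J2=3
add link → L=6 J1=1 J2=3
PS@5,2 dof=2 J2 → L=6 J1=1 J2=4
add link → L=7 J1=1 J2=4
PS@1,6 dof=2 J2 → L=7 J1=1 J2=5
PS@2,0 dof=2 J2 → L=7 J1=1 J2=6
R@3,4 dof=1 J1 → L=7 J1=2 J2=6
add link → L=8 J1=2 J2=6
PS@7,0 dof=2 J2 → L=8 J1=2 J2=7
add link → L=9 J1=2 J2=7
PS@8,2 dof=2 J2 → L=9 J1=2 J2=8
PS@3,7 dof=2 J2 → L=9 J1=2 J2=9
add link → L=10 J1=2 J2=9
P@9,4 dof=1 J1 → L=10 J1=3 J2=9
M=3(L−1)−2J1−J2=3·9−2·3−9=12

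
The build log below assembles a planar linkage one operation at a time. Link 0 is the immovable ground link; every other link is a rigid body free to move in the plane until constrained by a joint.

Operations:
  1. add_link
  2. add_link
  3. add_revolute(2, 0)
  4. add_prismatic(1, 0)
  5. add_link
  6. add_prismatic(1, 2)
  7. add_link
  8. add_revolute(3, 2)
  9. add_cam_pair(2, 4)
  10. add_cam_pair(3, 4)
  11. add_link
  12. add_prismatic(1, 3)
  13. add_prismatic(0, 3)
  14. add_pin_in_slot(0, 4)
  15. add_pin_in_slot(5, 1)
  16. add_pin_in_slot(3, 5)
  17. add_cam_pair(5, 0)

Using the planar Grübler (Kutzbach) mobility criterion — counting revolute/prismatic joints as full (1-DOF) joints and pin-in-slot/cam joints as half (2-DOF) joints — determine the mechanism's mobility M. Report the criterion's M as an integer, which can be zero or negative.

M = -3

L=1 J1=0 J2=0
add link → L=2 J1=0 J2=0
add link → L=3 J1=0 J2=0
R@2,0 dof=1 J1 → L=3 J1=1 J2=0
P@1,0 dof=1 J1 → L=3 J1=2 J2=0
add link → L=4 J1=2 J2=0
P@1,2 dof=1 J1 → L=4 J1=3 J2=0
add link → L=5 J1=3 J2=0
R@3,2 dof=1 J1 → L=5 J1=4 J2=0
C@2,4 dof=2 J2 → L=5 J1=4 J2=1
C@3,4 dof=2 J2 → L=5 J1=4 J2=2
add link → L=6 J1=4 J2=2
P@1,3 dof=1 J1 → L=6 J1=5 J2=2
P@0,3 dof=1 J1 → L=6 J1=6 J2=2
PS@0,4 dof=2 J2 → L=6 J1=6 J2=3
PS@5,1 dof=2 J2 → L=6 J1=6 J2=4
PS@3,5 dof=2 J2 → L=6 J1=6 J2=5
C@5,0 dof=2 J2 → L=6 J1=6 J2=6
M=3(L−1)−2J1−J2=3·5−2·6−6=-3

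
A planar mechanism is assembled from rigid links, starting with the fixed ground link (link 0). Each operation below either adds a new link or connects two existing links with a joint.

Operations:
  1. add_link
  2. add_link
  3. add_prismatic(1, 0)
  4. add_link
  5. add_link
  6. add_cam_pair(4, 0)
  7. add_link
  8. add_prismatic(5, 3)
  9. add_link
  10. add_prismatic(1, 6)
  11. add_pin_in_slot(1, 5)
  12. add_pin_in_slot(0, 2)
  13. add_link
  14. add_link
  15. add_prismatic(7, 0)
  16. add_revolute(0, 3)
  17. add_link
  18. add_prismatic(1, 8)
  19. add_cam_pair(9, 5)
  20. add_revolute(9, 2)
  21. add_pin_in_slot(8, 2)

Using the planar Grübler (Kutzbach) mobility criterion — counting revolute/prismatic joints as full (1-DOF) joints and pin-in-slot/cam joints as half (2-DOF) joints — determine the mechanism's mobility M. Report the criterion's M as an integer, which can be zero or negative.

(L,J1,J2)=(1,0,0); link0 fixed
link1: (2,0,0)
link2: (3,0,0)
P 1-0 [J1]: (3,1,0)
link3: (4,1,0)
link4: (5,1,0)
C 4-0 [J2]: (5,1,1)
link5: (6,1,1)
P 5-3 [J1]: (6,2,1)
link6: (7,2,1)
P 1-6 [J1]: (7,3,1)
PS 1-5 [J2]: (7,3,2)
PS 0-2 [J2]: (7,3,3)
link7: (8,3,3)
link8: (9,3,3)
P 7-0 [J1]: (9,4,3)
R 0-3 [J1]: (9,5,3)
link9: (10,5,3)
P 1-8 [J1]: (10,6,3)
C 9-5 [J2]: (10,6,4)
R 9-2 [J1]: (10,7,4)
PS 8-2 [J2]: (10,7,5)
Grübler: 3·9 − 2·7 − 5 = 8

M = 8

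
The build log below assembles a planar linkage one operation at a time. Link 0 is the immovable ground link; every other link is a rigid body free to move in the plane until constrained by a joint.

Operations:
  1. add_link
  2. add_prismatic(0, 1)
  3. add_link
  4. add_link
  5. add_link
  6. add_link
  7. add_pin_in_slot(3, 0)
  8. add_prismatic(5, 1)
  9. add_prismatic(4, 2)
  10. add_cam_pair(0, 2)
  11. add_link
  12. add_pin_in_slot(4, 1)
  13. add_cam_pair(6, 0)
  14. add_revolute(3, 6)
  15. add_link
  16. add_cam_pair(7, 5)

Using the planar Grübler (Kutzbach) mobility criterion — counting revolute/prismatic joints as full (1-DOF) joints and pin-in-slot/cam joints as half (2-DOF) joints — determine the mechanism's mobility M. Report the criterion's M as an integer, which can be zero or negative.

ground; <1,0,0>
#1 <2,0,0>
P:0↔1 J1 <2,1,0>
#2 <3,1,0>
#3 <4,1,0>
#4 <5,1,0>
#5 <6,1,0>
PS:3↔0 J2 <6,1,1>
P:5↔1 J1 <6,2,1>
P:4↔2 J1 <6,3,1>
C:0↔2 J2 <6,3,2>
#6 <7,3,2>
PS:4↔1 J2 <7,3,3>
C:6↔0 J2 <7,3,4>
R:3↔6 J1 <7,4,4>
#7 <8,4,4>
C:7↔5 J2 <8,4,5>
3×7 − 2×4 − 1×5 = 8

M = 8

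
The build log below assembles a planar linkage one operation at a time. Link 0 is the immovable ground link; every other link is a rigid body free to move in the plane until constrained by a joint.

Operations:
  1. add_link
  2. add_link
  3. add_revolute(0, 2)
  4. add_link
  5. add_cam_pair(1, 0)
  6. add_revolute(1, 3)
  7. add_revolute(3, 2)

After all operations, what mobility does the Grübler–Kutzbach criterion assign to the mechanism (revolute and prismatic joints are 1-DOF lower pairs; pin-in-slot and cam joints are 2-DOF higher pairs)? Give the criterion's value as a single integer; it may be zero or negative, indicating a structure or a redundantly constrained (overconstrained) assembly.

M = 2

[1;0;0] (link 0 is ground)
L+ [2;0;0]
L+ [3;0;0]
R(0,2)∈J1 [3;1;0]
L+ [4;1;0]
C(1,0)∈J2 [4;1;1]
R(1,3)∈J1 [4;2;1]
R(3,2)∈J1 [4;3;1]
mobility = 9 − 6 − 1 = 2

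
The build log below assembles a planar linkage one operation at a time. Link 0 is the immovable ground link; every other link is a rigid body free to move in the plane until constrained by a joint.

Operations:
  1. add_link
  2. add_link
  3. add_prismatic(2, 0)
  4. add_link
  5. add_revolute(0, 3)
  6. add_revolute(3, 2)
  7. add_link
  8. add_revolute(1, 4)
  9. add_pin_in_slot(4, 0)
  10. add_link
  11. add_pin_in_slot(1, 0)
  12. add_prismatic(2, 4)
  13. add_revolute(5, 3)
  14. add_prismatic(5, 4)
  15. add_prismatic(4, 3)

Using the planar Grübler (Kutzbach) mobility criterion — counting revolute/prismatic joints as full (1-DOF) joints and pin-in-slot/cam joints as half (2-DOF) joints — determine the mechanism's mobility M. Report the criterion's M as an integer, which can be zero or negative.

ground; <1,0,0>
#1 <2,0,0>
#2 <3,0,0>
P:2↔0 J1 <3,1,0>
#3 <4,1,0>
R:0↔3 J1 <4,2,0>
R:3↔2 J1 <4,3,0>
#4 <5,3,0>
R:1↔4 J1 <5,4,0>
PS:4↔0 J2 <5,4,1>
#5 <6,4,1>
PS:1↔0 J2 <6,4,2>
P:2↔4 J1 <6,5,2>
R:5↔3 J1 <6,6,2>
P:5↔4 J1 <6,7,2>
P:4↔3 J1 <6,8,2>
3×5 − 2×8 − 1×2 = -3

M = -3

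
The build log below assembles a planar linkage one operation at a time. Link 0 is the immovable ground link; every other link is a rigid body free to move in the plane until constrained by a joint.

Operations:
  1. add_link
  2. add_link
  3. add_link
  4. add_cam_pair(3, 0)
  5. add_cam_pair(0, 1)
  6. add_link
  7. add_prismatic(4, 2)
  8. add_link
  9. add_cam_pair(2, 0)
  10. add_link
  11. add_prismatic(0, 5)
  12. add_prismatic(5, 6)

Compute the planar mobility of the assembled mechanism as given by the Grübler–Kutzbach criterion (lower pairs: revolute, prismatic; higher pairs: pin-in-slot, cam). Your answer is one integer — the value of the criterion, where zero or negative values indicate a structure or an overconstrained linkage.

(L,J1,J2)=(1,0,0); link0 fixed
link1: (2,0,0)
link2: (3,0,0)
link3: (4,0,0)
C 3-0 [J2]: (4,0,1)
C 0-1 [J2]: (4,0,2)
link4: (5,0,2)
P 4-2 [J1]: (5,1,2)
link5: (6,1,2)
C 2-0 [J2]: (6,1,3)
link6: (7,1,3)
P 0-5 [J1]: (7,2,3)
P 5-6 [J1]: (7,3,3)
Grübler: 3·6 − 2·3 − 3 = 9

M = 9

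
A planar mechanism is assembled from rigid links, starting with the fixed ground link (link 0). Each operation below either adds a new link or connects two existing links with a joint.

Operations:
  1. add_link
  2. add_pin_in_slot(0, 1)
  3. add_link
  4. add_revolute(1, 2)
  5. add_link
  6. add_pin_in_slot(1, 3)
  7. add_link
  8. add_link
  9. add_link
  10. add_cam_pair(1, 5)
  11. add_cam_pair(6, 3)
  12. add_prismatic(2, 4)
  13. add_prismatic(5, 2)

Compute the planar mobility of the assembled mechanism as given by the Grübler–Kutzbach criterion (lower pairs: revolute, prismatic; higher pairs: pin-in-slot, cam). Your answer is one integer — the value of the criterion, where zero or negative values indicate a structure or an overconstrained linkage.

M = 8

(L,J1,J2)=(1,0,0); link0 fixed
link1: (2,0,0)
PS 0-1 [J2]: (2,0,1)
link2: (3,0,1)
R 1-2 [J1]: (3,1,1)
link3: (4,1,1)
PS 1-3 [J2]: (4,1,2)
link4: (5,1,2)
link5: (6,1,2)
link6: (7,1,2)
C 1-5 [J2]: (7,1,3)
C 6-3 [J2]: (7,1,4)
P 2-4 [J1]: (7,2,4)
P 5-2 [J1]: (7,3,4)
Grübler: 3·6 − 2·3 − 4 = 8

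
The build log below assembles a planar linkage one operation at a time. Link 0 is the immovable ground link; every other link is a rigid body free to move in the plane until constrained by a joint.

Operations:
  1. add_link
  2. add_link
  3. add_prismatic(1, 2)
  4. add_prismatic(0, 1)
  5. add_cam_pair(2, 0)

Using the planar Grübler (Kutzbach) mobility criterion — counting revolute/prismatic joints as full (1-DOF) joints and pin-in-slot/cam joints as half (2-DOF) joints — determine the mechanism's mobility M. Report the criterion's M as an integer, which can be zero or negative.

(L,J1,J2)=(1,0,0); link0 fixed
link1: (2,0,0)
link2: (3,0,0)
P 1-2 [J1]: (3,1,0)
P 0-1 [J1]: (3,2,0)
C 2-0 [J2]: (3,2,1)
Grübler: 3·2 − 2·2 − 1 = 1

M = 1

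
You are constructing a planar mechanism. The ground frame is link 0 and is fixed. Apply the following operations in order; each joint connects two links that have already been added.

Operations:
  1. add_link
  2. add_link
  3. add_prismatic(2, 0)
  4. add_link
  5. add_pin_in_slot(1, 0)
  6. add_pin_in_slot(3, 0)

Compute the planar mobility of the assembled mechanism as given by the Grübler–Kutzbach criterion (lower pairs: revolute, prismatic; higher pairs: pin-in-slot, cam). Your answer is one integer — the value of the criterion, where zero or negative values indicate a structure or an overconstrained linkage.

M = 5

(L,J1,J2)=(1,0,0); link0 fixed
link1: (2,0,0)
link2: (3,0,0)
P 2-0 [J1]: (3,1,0)
link3: (4,1,0)
PS 1-0 [J2]: (4,1,1)
PS 3-0 [J2]: (4,1,2)
Grübler: 3·3 − 2·1 − 2 = 5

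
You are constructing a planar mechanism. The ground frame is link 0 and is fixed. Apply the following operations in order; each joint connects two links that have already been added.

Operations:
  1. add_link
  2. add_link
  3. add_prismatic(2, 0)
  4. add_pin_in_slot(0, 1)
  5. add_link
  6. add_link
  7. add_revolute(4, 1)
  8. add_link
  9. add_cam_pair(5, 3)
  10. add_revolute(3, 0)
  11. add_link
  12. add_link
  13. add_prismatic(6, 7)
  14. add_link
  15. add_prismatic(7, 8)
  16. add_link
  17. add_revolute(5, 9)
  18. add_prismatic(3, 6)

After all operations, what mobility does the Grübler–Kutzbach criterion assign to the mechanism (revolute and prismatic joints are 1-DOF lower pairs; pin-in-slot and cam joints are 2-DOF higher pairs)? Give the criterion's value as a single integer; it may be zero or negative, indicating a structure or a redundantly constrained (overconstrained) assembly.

[1;0;0] (link 0 is ground)
L+ [2;0;0]
L+ [3;0;0]
P(2,0)∈J1 [3;1;0]
PS(0,1)∈J2 [3;1;1]
L+ [4;1;1]
L+ [5;1;1]
R(4,1)∈J1 [5;2;1]
L+ [6;2;1]
C(5,3)∈J2 [6;2;2]
R(3,0)∈J1 [6;3;2]
L+ [7;3;2]
L+ [8;3;2]
P(6,7)∈J1 [8;4;2]
L+ [9;4;2]
P(7,8)∈J1 [9;5;2]
L+ [10;5;2]
R(5,9)∈J1 [10;6;2]
P(3,6)∈J1 [10;7;2]
mobility = 27 − 14 − 2 = 11

M = 11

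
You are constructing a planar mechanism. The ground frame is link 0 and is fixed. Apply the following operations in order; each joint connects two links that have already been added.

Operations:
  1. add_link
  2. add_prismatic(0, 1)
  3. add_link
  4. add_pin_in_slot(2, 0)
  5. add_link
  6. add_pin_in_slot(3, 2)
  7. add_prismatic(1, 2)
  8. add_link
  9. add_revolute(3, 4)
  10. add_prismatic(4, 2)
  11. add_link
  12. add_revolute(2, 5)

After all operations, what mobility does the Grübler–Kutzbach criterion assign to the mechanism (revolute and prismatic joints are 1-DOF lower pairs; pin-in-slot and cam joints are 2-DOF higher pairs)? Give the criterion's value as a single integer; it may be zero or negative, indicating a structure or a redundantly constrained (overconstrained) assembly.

M = 3

link 0 = ground. State L|J1|J2 = 1|0|0
+link1  2|0|0
P(0,1) f=1→J1  2|1|0
+link2  3|1|0
PS(2,0) f=2→J2  3|1|1
+link3  4|1|1
PS(3,2) f=2→J2  4|1|2
P(1,2) f=1→J1  4|2|2
+link4  5|2|2
R(3,4) f=1→J1  5|3|2
P(4,2) f=1→J1  5|4|2
+link5  6|4|2
R(2,5) f=1→J1  6|5|2
M = 3(6−1)−2·5−2 = 15−10−2 = 3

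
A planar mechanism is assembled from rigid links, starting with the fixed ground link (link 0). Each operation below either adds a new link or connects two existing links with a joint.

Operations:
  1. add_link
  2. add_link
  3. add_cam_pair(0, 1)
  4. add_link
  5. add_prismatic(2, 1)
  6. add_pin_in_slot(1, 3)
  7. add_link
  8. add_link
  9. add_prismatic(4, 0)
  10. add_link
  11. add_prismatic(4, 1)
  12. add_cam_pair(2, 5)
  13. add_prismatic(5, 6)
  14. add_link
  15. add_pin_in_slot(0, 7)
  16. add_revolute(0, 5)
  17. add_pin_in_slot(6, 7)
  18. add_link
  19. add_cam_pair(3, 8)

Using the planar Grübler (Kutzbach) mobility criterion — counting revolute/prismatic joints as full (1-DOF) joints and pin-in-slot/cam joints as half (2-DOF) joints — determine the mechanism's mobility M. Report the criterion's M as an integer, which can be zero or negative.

link 0 = ground. State L|J1|J2 = 1|0|0
+link1  2|0|0
+link2  3|0|0
C(0,1) f=2→J2  3|0|1
+link3  4|0|1
P(2,1) f=1→J1  4|1|1
PS(1,3) f=2→J2  4|1|2
+link4  5|1|2
+link5  6|1|2
P(4,0) f=1→J1  6|2|2
+link6  7|2|2
P(4,1) f=1→J1  7|3|2
C(2,5) f=2→J2  7|3|3
P(5,6) f=1→J1  7|4|3
+link7  8|4|3
PS(0,7) f=2→J2  8|4|4
R(0,5) f=1→J1  8|5|4
PS(6,7) f=2→J2  8|5|5
+link8  9|5|5
C(3,8) f=2→J2  9|5|6
M = 3(9−1)−2·5−6 = 24−10−6 = 8

M = 8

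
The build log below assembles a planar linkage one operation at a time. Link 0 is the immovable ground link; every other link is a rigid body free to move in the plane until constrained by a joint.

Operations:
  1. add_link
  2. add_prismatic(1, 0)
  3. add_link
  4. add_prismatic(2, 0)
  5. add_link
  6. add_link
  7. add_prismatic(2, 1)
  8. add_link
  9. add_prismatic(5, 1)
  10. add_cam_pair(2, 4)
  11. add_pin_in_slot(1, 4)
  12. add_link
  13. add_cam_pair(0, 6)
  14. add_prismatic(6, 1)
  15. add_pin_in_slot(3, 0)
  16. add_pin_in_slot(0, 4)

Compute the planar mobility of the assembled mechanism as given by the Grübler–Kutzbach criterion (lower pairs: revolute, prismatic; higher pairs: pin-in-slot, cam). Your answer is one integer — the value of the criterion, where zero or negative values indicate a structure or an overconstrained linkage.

[1;0;0] (link 0 is ground)
L+ [2;0;0]
P(1,0)∈J1 [2;1;0]
L+ [3;1;0]
P(2,0)∈J1 [3;2;0]
L+ [4;2;0]
L+ [5;2;0]
P(2,1)∈J1 [5;3;0]
L+ [6;3;0]
P(5,1)∈J1 [6;4;0]
C(2,4)∈J2 [6;4;1]
PS(1,4)∈J2 [6;4;2]
L+ [7;4;2]
C(0,6)∈J2 [7;4;3]
P(6,1)∈J1 [7;5;3]
PS(3,0)∈J2 [7;5;4]
PS(0,4)∈J2 [7;5;5]
mobility = 18 − 10 − 5 = 3

M = 3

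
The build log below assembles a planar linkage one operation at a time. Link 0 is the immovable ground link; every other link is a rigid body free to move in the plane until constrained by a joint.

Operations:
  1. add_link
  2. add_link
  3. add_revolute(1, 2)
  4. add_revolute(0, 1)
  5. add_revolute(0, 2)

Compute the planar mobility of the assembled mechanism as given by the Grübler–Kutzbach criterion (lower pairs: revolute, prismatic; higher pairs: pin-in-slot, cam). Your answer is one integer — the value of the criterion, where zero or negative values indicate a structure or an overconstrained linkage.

M = 0

(L,J1,J2)=(1,0,0); link0 fixed
link1: (2,0,0)
link2: (3,0,0)
R 1-2 [J1]: (3,1,0)
R 0-1 [J1]: (3,2,0)
R 0-2 [J1]: (3,3,0)
Grübler: 3·2 − 2·3 − 0 = 0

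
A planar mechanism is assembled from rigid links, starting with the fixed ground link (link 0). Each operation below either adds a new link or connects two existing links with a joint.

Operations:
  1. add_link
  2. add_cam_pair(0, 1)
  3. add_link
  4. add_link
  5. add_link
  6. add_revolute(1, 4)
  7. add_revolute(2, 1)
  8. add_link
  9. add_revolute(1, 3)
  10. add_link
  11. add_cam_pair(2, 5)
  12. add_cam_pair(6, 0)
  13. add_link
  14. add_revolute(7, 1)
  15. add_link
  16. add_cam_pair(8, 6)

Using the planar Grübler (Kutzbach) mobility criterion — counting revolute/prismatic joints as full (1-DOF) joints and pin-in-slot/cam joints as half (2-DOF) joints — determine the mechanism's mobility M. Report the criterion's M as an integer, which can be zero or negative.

ground; <1,0,0>
#1 <2,0,0>
C:0↔1 J2 <2,0,1>
#2 <3,0,1>
#3 <4,0,1>
#4 <5,0,1>
R:1↔4 J1 <5,1,1>
R:2↔1 J1 <5,2,1>
#5 <6,2,1>
R:1↔3 J1 <6,3,1>
#6 <7,3,1>
C:2↔5 J2 <7,3,2>
C:6↔0 J2 <7,3,3>
#7 <8,3,3>
R:7↔1 J1 <8,4,3>
#8 <9,4,3>
C:8↔6 J2 <9,4,4>
3×8 − 2×4 − 1×4 = 12

M = 12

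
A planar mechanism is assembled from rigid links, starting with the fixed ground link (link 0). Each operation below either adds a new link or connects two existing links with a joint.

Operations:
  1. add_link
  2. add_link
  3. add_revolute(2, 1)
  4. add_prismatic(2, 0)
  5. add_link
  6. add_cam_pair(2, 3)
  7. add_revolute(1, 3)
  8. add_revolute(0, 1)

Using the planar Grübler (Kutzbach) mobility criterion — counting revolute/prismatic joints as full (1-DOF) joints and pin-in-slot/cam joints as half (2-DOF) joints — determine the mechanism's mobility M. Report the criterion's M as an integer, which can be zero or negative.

M = 0

[1;0;0] (link 0 is ground)
L+ [2;0;0]
L+ [3;0;0]
R(2,1)∈J1 [3;1;0]
P(2,0)∈J1 [3;2;0]
L+ [4;2;0]
C(2,3)∈J2 [4;2;1]
R(1,3)∈J1 [4;3;1]
R(0,1)∈J1 [4;4;1]
mobility = 9 − 8 − 1 = 0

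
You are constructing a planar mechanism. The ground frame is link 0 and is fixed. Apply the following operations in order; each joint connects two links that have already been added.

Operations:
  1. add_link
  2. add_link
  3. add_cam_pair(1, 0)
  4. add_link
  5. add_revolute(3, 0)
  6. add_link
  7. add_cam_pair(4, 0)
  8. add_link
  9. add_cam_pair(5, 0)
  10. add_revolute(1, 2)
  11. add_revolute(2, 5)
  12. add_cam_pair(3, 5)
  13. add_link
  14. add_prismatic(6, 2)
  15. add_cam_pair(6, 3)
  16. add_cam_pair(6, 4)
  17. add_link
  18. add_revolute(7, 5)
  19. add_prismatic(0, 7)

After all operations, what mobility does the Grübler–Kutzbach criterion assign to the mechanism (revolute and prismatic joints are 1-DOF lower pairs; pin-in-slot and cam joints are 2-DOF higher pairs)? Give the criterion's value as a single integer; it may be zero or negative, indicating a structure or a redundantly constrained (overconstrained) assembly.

M = 3

link 0 = ground. State L|J1|J2 = 1|0|0
+link1  2|0|0
+link2  3|0|0
C(1,0) f=2→J2  3|0|1
+link3  4|0|1
R(3,0) f=1→J1  4|1|1
+link4  5|1|1
C(4,0) f=2→J2  5|1|2
+link5  6|1|2
C(5,0) f=2→J2  6|1|3
R(1,2) f=1→J1  6|2|3
R(2,5) f=1→J1  6|3|3
C(3,5) f=2→J2  6|3|4
+link6  7|3|4
P(6,2) f=1→J1  7|4|4
C(6,3) f=2→J2  7|4|5
C(6,4) f=2→J2  7|4|6
+link7  8|4|6
R(7,5) f=1→J1  8|5|6
P(0,7) f=1→J1  8|6|6
M = 3(8−1)−2·6−6 = 21−12−6 = 3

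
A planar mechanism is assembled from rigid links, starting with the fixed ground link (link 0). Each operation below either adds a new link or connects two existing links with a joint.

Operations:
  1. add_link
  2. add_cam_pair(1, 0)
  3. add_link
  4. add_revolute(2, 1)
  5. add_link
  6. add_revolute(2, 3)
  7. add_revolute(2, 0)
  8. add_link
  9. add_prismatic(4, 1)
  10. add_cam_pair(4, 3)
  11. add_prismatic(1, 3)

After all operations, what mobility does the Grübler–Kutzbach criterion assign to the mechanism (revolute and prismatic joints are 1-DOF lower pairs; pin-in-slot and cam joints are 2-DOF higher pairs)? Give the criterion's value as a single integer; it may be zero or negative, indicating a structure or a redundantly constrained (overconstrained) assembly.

(L,J1,J2)=(1,0,0); link0 fixed
link1: (2,0,0)
C 1-0 [J2]: (2,0,1)
link2: (3,0,1)
R 2-1 [J1]: (3,1,1)
link3: (4,1,1)
R 2-3 [J1]: (4,2,1)
R 2-0 [J1]: (4,3,1)
link4: (5,3,1)
P 4-1 [J1]: (5,4,1)
C 4-3 [J2]: (5,4,2)
P 1-3 [J1]: (5,5,2)
Grübler: 3·4 − 2·5 − 2 = 0

M = 0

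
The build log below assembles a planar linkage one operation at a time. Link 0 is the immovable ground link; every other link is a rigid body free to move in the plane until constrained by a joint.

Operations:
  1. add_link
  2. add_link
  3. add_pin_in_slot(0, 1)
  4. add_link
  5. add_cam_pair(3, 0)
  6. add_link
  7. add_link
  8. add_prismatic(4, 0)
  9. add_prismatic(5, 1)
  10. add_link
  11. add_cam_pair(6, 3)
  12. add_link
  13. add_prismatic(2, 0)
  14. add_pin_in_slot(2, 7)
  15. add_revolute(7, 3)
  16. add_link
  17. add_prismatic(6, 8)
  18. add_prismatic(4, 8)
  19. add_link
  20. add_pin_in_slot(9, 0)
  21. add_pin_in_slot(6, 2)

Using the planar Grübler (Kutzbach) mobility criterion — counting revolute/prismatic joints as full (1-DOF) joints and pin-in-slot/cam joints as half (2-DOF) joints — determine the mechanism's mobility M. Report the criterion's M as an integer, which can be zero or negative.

M = 9

(L,J1,J2)=(1,0,0); link0 fixed
link1: (2,0,0)
link2: (3,0,0)
PS 0-1 [J2]: (3,0,1)
link3: (4,0,1)
C 3-0 [J2]: (4,0,2)
link4: (5,0,2)
link5: (6,0,2)
P 4-0 [J1]: (6,1,2)
P 5-1 [J1]: (6,2,2)
link6: (7,2,2)
C 6-3 [J2]: (7,2,3)
link7: (8,2,3)
P 2-0 [J1]: (8,3,3)
PS 2-7 [J2]: (8,3,4)
R 7-3 [J1]: (8,4,4)
link8: (9,4,4)
P 6-8 [J1]: (9,5,4)
P 4-8 [J1]: (9,6,4)
link9: (10,6,4)
PS 9-0 [J2]: (10,6,5)
PS 6-2 [J2]: (10,6,6)
Grübler: 3·9 − 2·6 − 6 = 9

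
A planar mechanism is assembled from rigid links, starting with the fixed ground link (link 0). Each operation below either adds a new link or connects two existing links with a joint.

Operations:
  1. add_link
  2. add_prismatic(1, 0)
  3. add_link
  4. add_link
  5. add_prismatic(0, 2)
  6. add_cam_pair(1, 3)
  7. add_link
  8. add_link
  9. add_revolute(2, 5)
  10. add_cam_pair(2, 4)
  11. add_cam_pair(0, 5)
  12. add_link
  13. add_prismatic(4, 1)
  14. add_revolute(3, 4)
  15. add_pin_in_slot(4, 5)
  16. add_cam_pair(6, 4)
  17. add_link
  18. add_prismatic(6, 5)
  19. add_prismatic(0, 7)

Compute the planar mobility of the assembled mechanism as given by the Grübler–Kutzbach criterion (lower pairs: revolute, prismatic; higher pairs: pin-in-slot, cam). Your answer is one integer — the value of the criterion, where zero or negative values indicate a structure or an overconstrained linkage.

M = 2

L=1 J1=0 J2=0
add link → L=2 J1=0 J2=0
P@1,0 dof=1 J1 → L=2 J1=1 J2=0
add link → L=3 J1=1 J2=0
add link → L=4 J1=1 J2=0
P@0,2 dof=1 J1 → L=4 J1=2 J2=0
C@1,3 dof=2 J2 → L=4 J1=2 J2=1
add link → L=5 J1=2 J2=1
add link → L=6 J1=2 J2=1
R@2,5 dof=1 J1 → L=6 J1=3 J2=1
C@2,4 dof=2 J2 → L=6 J1=3 J2=2
C@0,5 dof=2 J2 → L=6 J1=3 J2=3
add link → L=7 J1=3 J2=3
P@4,1 dof=1 J1 → L=7 J1=4 J2=3
R@3,4 dof=1 J1 → L=7 J1=5 J2=3
PS@4,5 dof=2 J2 → L=7 J1=5 J2=4
C@6,4 dof=2 J2 → L=7 J1=5 J2=5
add link → L=8 J1=5 J2=5
P@6,5 dof=1 J1 → L=8 J1=6 J2=5
P@0,7 dof=1 J1 → L=8 J1=7 J2=5
M=3(L−1)−2J1−J2=3·7−2·7−5=2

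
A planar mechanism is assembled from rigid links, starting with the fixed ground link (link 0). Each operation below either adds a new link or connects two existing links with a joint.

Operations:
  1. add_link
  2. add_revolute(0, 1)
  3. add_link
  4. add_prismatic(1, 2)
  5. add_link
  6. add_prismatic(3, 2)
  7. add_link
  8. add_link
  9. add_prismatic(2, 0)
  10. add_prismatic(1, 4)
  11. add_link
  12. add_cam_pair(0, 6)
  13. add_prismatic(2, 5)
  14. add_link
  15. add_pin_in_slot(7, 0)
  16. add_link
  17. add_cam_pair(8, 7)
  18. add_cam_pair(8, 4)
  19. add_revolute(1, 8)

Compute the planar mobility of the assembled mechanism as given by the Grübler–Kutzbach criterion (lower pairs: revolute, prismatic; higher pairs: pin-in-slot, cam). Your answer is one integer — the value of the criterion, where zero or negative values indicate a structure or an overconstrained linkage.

M = 6

link 0 = ground. State L|J1|J2 = 1|0|0
+link1  2|0|0
R(0,1) f=1→J1  2|1|0
+link2  3|1|0
P(1,2) f=1→J1  3|2|0
+link3  4|2|0
P(3,2) f=1→J1  4|3|0
+link4  5|3|0
+link5  6|3|0
P(2,0) f=1→J1  6|4|0
P(1,4) f=1→J1  6|5|0
+link6  7|5|0
C(0,6) f=2→J2  7|5|1
P(2,5) f=1→J1  7|6|1
+link7  8|6|1
PS(7,0) f=2→J2  8|6|2
+link8  9|6|2
C(8,7) f=2→J2  9|6|3
C(8,4) f=2→J2  9|6|4
R(1,8) f=1→J1  9|7|4
M = 3(9−1)−2·7−4 = 24−14−4 = 6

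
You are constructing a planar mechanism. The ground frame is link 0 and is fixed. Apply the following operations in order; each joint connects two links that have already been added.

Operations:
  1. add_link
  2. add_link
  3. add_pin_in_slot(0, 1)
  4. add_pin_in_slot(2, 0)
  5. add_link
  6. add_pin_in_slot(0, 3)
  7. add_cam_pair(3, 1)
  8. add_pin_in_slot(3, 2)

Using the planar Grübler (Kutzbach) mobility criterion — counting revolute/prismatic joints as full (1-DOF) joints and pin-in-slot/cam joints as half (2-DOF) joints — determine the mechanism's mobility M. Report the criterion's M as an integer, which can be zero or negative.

(L,J1,J2)=(1,0,0); link0 fixed
link1: (2,0,0)
link2: (3,0,0)
PS 0-1 [J2]: (3,0,1)
PS 2-0 [J2]: (3,0,2)
link3: (4,0,2)
PS 0-3 [J2]: (4,0,3)
C 3-1 [J2]: (4,0,4)
PS 3-2 [J2]: (4,0,5)
Grübler: 3·3 − 2·0 − 5 = 4

M = 4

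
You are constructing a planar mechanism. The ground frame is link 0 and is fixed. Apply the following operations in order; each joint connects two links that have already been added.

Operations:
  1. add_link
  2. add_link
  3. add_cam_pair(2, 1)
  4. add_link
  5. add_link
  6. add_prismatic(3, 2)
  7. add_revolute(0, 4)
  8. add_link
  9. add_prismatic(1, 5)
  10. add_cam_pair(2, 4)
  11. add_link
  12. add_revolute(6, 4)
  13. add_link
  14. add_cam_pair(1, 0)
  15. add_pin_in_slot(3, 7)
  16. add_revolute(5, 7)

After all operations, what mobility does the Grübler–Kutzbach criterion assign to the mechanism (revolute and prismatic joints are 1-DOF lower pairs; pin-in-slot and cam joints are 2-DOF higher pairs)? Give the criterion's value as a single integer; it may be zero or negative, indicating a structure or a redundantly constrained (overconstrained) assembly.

M = 7

link 0 = ground. State L|J1|J2 = 1|0|0
+link1  2|0|0
+link2  3|0|0
C(2,1) f=2→J2  3|0|1
+link3  4|0|1
+link4  5|0|1
P(3,2) f=1→J1  5|1|1
R(0,4) f=1→J1  5|2|1
+link5  6|2|1
P(1,5) f=1→J1  6|3|1
C(2,4) f=2→J2  6|3|2
+link6  7|3|2
R(6,4) f=1→J1  7|4|2
+link7  8|4|2
C(1,0) f=2→J2  8|4|3
PS(3,7) f=2→J2  8|4|4
R(5,7) f=1→J1  8|5|4
M = 3(8−1)−2·5−4 = 21−10−4 = 7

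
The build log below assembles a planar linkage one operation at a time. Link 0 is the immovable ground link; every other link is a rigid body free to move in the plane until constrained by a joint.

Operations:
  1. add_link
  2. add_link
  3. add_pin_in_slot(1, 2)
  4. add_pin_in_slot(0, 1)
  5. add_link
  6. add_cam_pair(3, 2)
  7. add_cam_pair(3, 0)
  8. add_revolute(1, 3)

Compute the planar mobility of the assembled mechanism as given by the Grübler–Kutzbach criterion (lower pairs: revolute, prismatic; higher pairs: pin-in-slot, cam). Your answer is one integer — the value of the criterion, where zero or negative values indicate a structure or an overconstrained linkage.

(L,J1,J2)=(1,0,0); link0 fixed
link1: (2,0,0)
link2: (3,0,0)
PS 1-2 [J2]: (3,0,1)
PS 0-1 [J2]: (3,0,2)
link3: (4,0,2)
C 3-2 [J2]: (4,0,3)
C 3-0 [J2]: (4,0,4)
R 1-3 [J1]: (4,1,4)
Grübler: 3·3 − 2·1 − 4 = 3

M = 3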